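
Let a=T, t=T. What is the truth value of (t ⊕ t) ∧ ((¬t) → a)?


Substitute a=T, t=T:
t ⊕ t = T ⊕ T = F
¬t = F
(¬t) → a = F → T = T
(t ⊕ t) ∧ ((¬t) → a) = F ∧ T = F

F


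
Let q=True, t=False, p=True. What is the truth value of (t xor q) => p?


Substitute q=True, t=False, p=True:
t xor q = False xor True = True
(t xor q) => p = True => True = True

True


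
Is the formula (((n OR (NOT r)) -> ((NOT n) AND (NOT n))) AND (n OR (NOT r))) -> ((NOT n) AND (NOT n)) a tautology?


Build the truth table over {n, r}:
n | r | φ
---------
F | F | T
T | F | T
F | T | T
T | T | T
Every row evaluates to true.

Yes, it is a tautology.


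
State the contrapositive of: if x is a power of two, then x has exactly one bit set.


The contrapositive of (P → Q) is (¬Q → ¬P); it is logically equivalent to the original.
Here P = 'x is a power of two' and Q = 'x has exactly one bit set'.

If not (x has exactly one bit set), then not (x is a power of two).


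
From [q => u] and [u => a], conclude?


Hypothetical syllogism: from (P → Q) and (Q → R), infer (P → R).
Chain the two implications through the shared middle term 'u'.

q => a


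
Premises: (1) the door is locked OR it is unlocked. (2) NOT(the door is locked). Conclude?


Disjunctive syllogism: from (P ∨ Q) and ¬P, infer Q.
One disjunct, 'the door is locked', is ruled out; the other must hold.

it is unlocked


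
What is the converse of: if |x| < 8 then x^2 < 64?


The converse of (P → Q) is (Q → P). It is not in general equivalent to the original.
Here P = '|x| < 8' and Q = 'x^2 < 64'.

If x^2 < 64, then |x| < 8.


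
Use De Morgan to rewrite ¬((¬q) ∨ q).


De Morgan: the negation of a disjunction is the conjunction of the negations.
Distribute ¬ across ∨, flipping it to ∧, and negate each literal.

q ∧ (¬q)


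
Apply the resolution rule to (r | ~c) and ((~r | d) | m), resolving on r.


The clauses contain complementary literals r and ~r.
Resolution eliminates this pair and disjoins the remaining literals (merging duplicates).

((~c | m) | d)


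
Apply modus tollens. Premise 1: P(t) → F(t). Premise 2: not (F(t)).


Modus tollens: from (P → Q) and ¬Q, infer ¬P.
Q = 'F(t)' is denied; since P → Q, P must also fail.

Not (P(t)).


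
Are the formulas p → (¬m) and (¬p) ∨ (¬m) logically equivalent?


Compare truth tables:
m | p | φ | ψ
-------------
F | F | T | T
T | F | T | T
F | T | T | T
T | T | F | F
The columns φ and ψ agree on every row.

Yes, they are logically equivalent.


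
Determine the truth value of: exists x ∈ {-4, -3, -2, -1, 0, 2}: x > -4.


Evaluate the predicate on each element: -4:False, -3:True, -2:True, -1:True, 0:True, 2:True.
Witness x = -3 satisfies the predicate.

True


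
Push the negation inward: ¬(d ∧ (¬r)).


De Morgan: the negation of a conjunction is the disjunction of the negations.
Distribute ¬ across ∧, flipping it to ∨, and negate each literal.

(¬d) ∨ r


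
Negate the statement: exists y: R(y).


¬(forall x: φ) = exists x: ¬φ, and ¬(exists x: φ) = forall x: ¬φ.
Apply to the existential statement.

forall y: ~(R(y))


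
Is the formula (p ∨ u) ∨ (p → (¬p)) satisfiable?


Search for a satisfying assignment over {p, u}.
Try p=F, u=F: the formula evaluates to T.
A satisfying assignment exists.

Satisfiable.


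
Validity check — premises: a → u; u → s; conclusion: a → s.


This matches the form of hypothetical syllogism: the conclusion follows in every model of the premises.

Valid.


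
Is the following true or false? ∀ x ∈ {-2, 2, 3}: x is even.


Evaluate the predicate on each element: -2:T, 2:T, 3:F.
Counterexample x = 3 fails the predicate.

F


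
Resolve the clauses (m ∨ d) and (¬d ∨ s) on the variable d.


The clauses contain complementary literals d and ¬d.
Resolution eliminates this pair and disjoins the remaining literals (merging duplicates).

(m ∨ s)


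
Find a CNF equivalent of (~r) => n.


Step 1: Rewrite (¬r) → n as ¬(¬r) ∨ n.
Step 2: Eliminate any double negations (¬¬X = X).

r | n


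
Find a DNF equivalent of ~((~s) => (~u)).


Step 1: Rewrite implication then negate: ¬(¬(¬s) ∨ (¬u)) = (¬s) ∧ ¬(¬u).
Step 2: Eliminate any double negations (¬¬X = X).

(~s) & u


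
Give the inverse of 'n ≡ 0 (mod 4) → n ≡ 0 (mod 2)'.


The inverse of (P → Q) is (¬P → ¬Q). It is equivalent to the converse, not to the original.
Here P = 'n ≡ 0 (mod 4)' and Q = 'n ≡ 0 (mod 2)'.

If not (n ≡ 0 (mod 4)), then not (n ≡ 0 (mod 2)).


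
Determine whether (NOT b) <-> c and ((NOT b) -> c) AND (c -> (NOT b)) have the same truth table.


Compare truth tables:
b | c | φ | ψ
-------------
F | F | F | F
T | F | T | T
F | T | T | T
T | T | F | F
The columns φ and ψ agree on every row.

Yes, they are logically equivalent.


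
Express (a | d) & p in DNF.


Step 1: Distribute ∧ over ∨: (a ∨ d) ∧ p = (a ∧ p) ∨ (d ∧ p).

(a & p) | (d & p)


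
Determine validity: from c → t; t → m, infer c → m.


This matches the form of hypothetical syllogism: the conclusion follows in every model of the premises.

Valid.


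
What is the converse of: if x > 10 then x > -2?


The converse of (P → Q) is (Q → P). It is not in general equivalent to the original.
Here P = 'x > 10' and Q = 'x > -2'.

If x > -2, then x > 10.


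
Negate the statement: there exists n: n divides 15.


¬(for all x: φ) = there exists x: ¬φ, and ¬(there exists x: φ) = for all x: ¬φ.
Apply to the existential statement.

for all n: NOT(n divides 15)


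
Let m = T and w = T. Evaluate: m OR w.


Disjunction is false only when both operands are false.
Substitute: m=T, w=T.
T OR T evaluates to T.

T


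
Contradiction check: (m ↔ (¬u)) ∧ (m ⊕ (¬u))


Truth table over {m, u}:
m | u | φ
---------
F | F | F
T | F | F
F | T | F
T | T | F
Every row is false.

Yes, it is a contradiction.


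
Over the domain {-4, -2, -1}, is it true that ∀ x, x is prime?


Evaluate the predicate on each element: -4:F, -2:F, -1:F.
Counterexample x = -4 fails the predicate.

F


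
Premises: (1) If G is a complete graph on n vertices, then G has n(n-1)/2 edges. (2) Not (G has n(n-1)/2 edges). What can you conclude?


Modus tollens: from (P → Q) and ¬Q, infer ¬P.
Q = 'G has n(n-1)/2 edges' is denied; since P → Q, P must also fail.

Not (G is a complete graph on n vertices).


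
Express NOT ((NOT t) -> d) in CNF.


Step 1: Rewrite (¬t) → d as ¬(¬t) ∨ d.
Step 2: Negate: ¬(¬(¬t) ∨ d) = (¬t) ∧ ¬d (De Morgan + double negation).

(NOT t) AND (NOT d)


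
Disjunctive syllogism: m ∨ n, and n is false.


Disjunctive syllogism: from (P ∨ Q) and ¬P, infer Q.
One disjunct, 'n', is ruled out; the other must hold.

m


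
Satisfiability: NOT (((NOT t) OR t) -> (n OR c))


Search for a satisfying assignment over {c, n, t}.
Try c=F, n=F, t=F: the formula evaluates to T.
A satisfying assignment exists.

Satisfiable.


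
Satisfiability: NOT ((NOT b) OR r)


Search for a satisfying assignment over {b, r}.
Try b=T, r=F: the formula evaluates to T.
A satisfying assignment exists.

Satisfiable.


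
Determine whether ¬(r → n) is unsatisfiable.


Truth table over {n, r}:
n | r | φ
---------
F | F | F
T | F | F
F | T | T
T | T | F
Satisfying assignment at row 3: n=F, r=T gives T.

No, it is not a contradiction.


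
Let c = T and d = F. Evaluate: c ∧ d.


Conjunction is true only when both operands are true.
Substitute: c=T, d=F.
T ∧ F evaluates to F.

F


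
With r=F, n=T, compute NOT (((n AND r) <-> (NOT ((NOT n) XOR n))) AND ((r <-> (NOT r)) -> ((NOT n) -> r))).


Substitute r=F, n=T:
… (earlier sub-steps elided)
(NOT n) XOR n = F XOR T = T
NOT ((NOT n) XOR n) = F
(n AND r) <-> (NOT ((NOT n) XOR n)) = F <-> F = T
NOT r = T
r <-> (NOT r) = F <-> T = F
NOT n = F
(NOT n) -> r = F -> F = T
(r <-> (NOT r)) -> ((NOT n) -> r) = F -> T = T
((n AND r) <-> (NOT ((NOT n) XOR n))) AND ((r <-> (NOT r)) -> ((NOT n) -> r)) = T AND T = T
NOT (((n AND r) <-> (NOT ((NOT n) XOR n))) AND ((r <-> (NOT r)) -> ((NOT n) -> r))) = F

F


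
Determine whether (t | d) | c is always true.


Build the truth table over {c, d, t}:
c | d | t | φ
-------------
False | False | False | False
True | False | False | True
False | True | False | True
True | True | False | True
False | False | True | True
True | False | True | True
False | True | True | True
True | True | True | True
Counterexample at row 1: with c=False, d=False, t=False, the formula is False.

No, it is not a tautology.


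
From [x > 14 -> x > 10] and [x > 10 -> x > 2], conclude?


Hypothetical syllogism: from (P → Q) and (Q → R), infer (P → R).
Chain the two implications through the shared middle term 'x > 10'.

x > 14 -> x > 2


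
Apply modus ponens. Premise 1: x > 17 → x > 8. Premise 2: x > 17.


Modus ponens: from (P → Q) and P, infer Q.
P = 'x > 17' is asserted, and P → Q holds, so Q follows.

x > 8.


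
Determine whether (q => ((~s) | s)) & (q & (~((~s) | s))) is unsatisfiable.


Truth table over {q, s}:
q | s | φ
---------
False | False | False
True | False | False
False | True | False
True | True | False
Every row is false.

Yes, it is a contradiction.


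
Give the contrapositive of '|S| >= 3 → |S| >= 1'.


The contrapositive of (P → Q) is (¬Q → ¬P); it is logically equivalent to the original.
Here P = '|S| >= 3' and Q = '|S| >= 1'.

If not (|S| >= 1), then not (|S| >= 3).


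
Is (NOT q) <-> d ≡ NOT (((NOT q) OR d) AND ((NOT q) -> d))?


Compare truth tables:
d | q | φ | ψ
-------------
F | F | F | T
T | F | T | F
F | T | T | T
T | T | F | F
They differ at row 1 (d=F, q=F): φ=F but ψ=T.

No, they are not logically equivalent.


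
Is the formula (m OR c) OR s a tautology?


Build the truth table over {c, m, s}:
c | m | s | φ
-------------
F | F | F | F
T | F | F | T
F | T | F | T
T | T | F | T
F | F | T | T
T | F | T | T
F | T | T | T
T | T | T | T
Counterexample at row 1: with c=F, m=F, s=F, the formula is F.

No, it is not a tautology.


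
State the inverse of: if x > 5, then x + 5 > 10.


The inverse of (P → Q) is (¬P → ¬Q). It is equivalent to the converse, not to the original.
Here P = 'x > 5' and Q = 'x + 5 > 10'.

If not (x > 5), then not (x + 5 > 10).


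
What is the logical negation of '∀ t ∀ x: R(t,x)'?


Negation flips each quantifier (∀↔∃) and negates the inner predicate.
¬(∀ t ∀ x: φ) = ∃ t ∃ x: ¬φ.

∃ t ∃ x: ¬(R(t,x))


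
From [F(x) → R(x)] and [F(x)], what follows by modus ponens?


Modus ponens: from (P → Q) and P, infer Q.
P = 'F(x)' is asserted, and P → Q holds, so Q follows.

R(x).


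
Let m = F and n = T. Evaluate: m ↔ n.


Biconditional is true when both operands have the same truth value.
Substitute: m=F, n=T.
F ↔ T evaluates to F.

F


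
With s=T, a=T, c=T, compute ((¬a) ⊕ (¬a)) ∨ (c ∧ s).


Substitute s=T, a=T, c=T:
¬a = F
¬a = F
(¬a) ⊕ (¬a) = F ⊕ F = F
c ∧ s = T ∧ T = T
((¬a) ⊕ (¬a)) ∨ (c ∧ s) = F ∨ T = T

T


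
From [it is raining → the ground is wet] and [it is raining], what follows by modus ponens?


Modus ponens: from (P → Q) and P, infer Q.
P = 'it is raining' is asserted, and P → Q holds, so Q follows.

the ground is wet.


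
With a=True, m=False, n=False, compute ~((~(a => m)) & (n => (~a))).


Substitute a=True, m=False, n=False:
a => m = True => False = False
~(a => m) = True
~a = False
n => (~a) = False => False = True
(~(a => m)) & (n => (~a)) = True & True = True
~((~(a => m)) & (n => (~a))) = False

False


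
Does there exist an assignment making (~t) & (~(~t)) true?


Check all 2 assignments over {t}:
t | φ
-----
False | False
True | False
No assignment makes the formula true.

Unsatisfiable.


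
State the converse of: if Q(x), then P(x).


The converse of (P → Q) is (Q → P). It is not in general equivalent to the original.
Here P = 'Q(x)' and Q = 'P(x)'.

If P(x), then Q(x).


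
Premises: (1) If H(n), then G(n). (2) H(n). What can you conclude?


Modus ponens: from (P → Q) and P, infer Q.
P = 'H(n)' is asserted, and P → Q holds, so Q follows.

G(n).


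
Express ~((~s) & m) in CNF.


Step 1: Apply De Morgan: ¬((¬s) ∧ m) = ¬(¬s) ∨ ¬m.
Step 2: Eliminate any double negations (¬¬X = X).

s | (~m)


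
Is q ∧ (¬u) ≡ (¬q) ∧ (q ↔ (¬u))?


Compare truth tables:
q | u | φ | ψ
-------------
F | F | F | F
T | F | T | F
F | T | F | T
T | T | F | F
They differ at row 2 (q=T, u=F): φ=T but ψ=F.

No, they are not logically equivalent.


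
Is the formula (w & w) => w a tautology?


Build the truth table over {w}:
w | φ
-----
False | True
True | True
Every row evaluates to true.

Yes, it is a tautology.


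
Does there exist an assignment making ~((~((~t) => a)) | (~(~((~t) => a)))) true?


Check all 4 assignments over {a, t}:
a | t | φ
---------
False | False | False
True | False | False
False | True | False
True | True | False
No assignment makes the formula true.

Unsatisfiable.


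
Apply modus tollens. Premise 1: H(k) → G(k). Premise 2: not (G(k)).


Modus tollens: from (P → Q) and ¬Q, infer ¬P.
Q = 'G(k)' is denied; since P → Q, P must also fail.

Not (H(k)).


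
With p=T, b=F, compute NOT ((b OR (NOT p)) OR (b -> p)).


Substitute p=T, b=F:
NOT p = F
b OR (NOT p) = F OR F = F
b -> p = F -> T = T
(b OR (NOT p)) OR (b -> p) = F OR T = T
NOT ((b OR (NOT p)) OR (b -> p)) = F

F


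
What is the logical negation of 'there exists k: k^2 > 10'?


¬(for all x: φ) = there exists x: ¬φ, and ¬(there exists x: φ) = for all x: ¬φ.
Apply to the existential statement.

for all k: NOT(k^2 > 10)


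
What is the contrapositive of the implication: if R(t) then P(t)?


The contrapositive of (P → Q) is (¬Q → ¬P); it is logically equivalent to the original.
Here P = 'R(t)' and Q = 'P(t)'.

If not (P(t)), then not (R(t)).


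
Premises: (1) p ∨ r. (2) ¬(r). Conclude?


Disjunctive syllogism: from (P ∨ Q) and ¬P, infer Q.
One disjunct, 'r', is ruled out; the other must hold.

p


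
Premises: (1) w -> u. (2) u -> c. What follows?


Hypothetical syllogism: from (P → Q) and (Q → R), infer (P → R).
Chain the two implications through the shared middle term 'u'.

w -> c


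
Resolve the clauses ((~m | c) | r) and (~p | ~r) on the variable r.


The clauses contain complementary literals r and ~r.
Resolution eliminates this pair and disjoins the remaining literals (merging duplicates).

((~m | c) | ~p)


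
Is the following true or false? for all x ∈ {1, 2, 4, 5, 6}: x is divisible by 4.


Evaluate the predicate on each element: 1:F, 2:F, 4:T, 5:F, 6:F.
Counterexample x = 1 fails the predicate.

F


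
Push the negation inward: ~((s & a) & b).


De Morgan: the negation of a conjunction is the disjunction of the negations.
Distribute ~ across &, flipping it to |, and negate each literal.

((~s) | (~a)) | (~b)


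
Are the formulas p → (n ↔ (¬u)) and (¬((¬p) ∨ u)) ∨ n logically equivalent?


Compare truth tables:
n | p | u | φ | ψ
-----------------
F | F | F | T | F
T | F | F | T | T
F | T | F | F | T
T | T | F | T | T
F | F | T | T | F
T | F | T | T | T
F | T | T | T | F
T | T | T | F | T
They differ at row 1 (n=F, p=F, u=F): φ=T but ψ=F.

No, they are not logically equivalent.


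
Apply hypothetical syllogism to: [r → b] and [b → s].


Hypothetical syllogism: from (P → Q) and (Q → R), infer (P → R).
Chain the two implications through the shared middle term 'b'.

r → s


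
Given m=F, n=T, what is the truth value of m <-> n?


Biconditional is true when both operands have the same truth value.
Substitute: m=F, n=T.
F <-> T evaluates to F.

F


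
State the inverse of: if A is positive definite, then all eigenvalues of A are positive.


The inverse of (P → Q) is (¬P → ¬Q). It is equivalent to the converse, not to the original.
Here P = 'A is positive definite' and Q = 'all eigenvalues of A are positive'.

If not (A is positive definite), then not (all eigenvalues of A are positive).


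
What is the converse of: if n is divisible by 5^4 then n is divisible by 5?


The converse of (P → Q) is (Q → P). It is not in general equivalent to the original.
Here P = 'n is divisible by 5^4' and Q = 'n is divisible by 5'.

If n is divisible by 5, then n is divisible by 5^4.


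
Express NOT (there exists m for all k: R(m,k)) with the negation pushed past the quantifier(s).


Negation flips each quantifier (∀↔∃) and negates the inner predicate.
¬(there exists m for all k: φ) = for all m there exists k: ¬φ.

for all m there exists k: NOT(R(m,k))


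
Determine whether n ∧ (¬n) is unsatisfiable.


Truth table over {n}:
n | φ
-----
F | F
T | F
Every row is false.

Yes, it is a contradiction.


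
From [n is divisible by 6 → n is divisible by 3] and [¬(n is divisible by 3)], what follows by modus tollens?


Modus tollens: from (P → Q) and ¬Q, infer ¬P.
Q = 'n is divisible by 3' is denied; since P → Q, P must also fail.

Not (n is divisible by 6).


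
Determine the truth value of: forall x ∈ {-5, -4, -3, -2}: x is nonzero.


Evaluate the predicate on each element: -5:True, -4:True, -3:True, -2:True.
Every element satisfies the predicate.

True


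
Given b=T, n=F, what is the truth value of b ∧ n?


Conjunction is true only when both operands are true.
Substitute: b=T, n=F.
T ∧ F evaluates to F.

F


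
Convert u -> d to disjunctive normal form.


Step 1: Rewrite u → d as ¬u ∨ d.

(NOT u) OR d


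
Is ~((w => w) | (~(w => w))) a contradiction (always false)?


Truth table over {w}:
w | φ
-----
False | False
True | False
Every row is false.

Yes, it is a contradiction.


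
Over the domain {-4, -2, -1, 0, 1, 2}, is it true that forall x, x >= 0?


Evaluate the predicate on each element: -4:False, -2:False, -1:False, 0:True, 1:True, 2:True.
Counterexample x = -4 fails the predicate.

False


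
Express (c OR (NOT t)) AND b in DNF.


Step 1: Distribute ∧ over ∨: (c ∨ (¬t)) ∧ b = (c ∧ b) ∨ ((¬t) ∧ b).

(c AND b) OR ((NOT t) AND b)


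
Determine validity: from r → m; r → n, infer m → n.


This is (no valid rule). There exist truth assignments where the premises are all true but the conclusion is false.

Invalid.


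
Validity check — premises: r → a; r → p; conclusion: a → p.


This is (no valid rule). There exist truth assignments where the premises are all true but the conclusion is false.

Invalid.


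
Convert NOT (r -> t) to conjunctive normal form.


Step 1: Rewrite r → t as ¬r ∨ t.
Step 2: Negate: ¬(¬r ∨ t) = r ∧ ¬t (De Morgan + double negation).

r AND (NOT t)


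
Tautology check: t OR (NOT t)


Build the truth table over {t}:
t | φ
-----
F | T
T | T
Every row evaluates to true.

Yes, it is a tautology.


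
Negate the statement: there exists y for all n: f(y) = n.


Negation flips each quantifier (∀↔∃) and negates the inner predicate.
¬(there exists y for all n: φ) = for all y there exists n: ¬φ.

for all y there exists n: NOT(f(y) = n)


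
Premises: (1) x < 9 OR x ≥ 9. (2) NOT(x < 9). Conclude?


Disjunctive syllogism: from (P ∨ Q) and ¬P, infer Q.
One disjunct, 'x < 9', is ruled out; the other must hold.

x ≥ 9


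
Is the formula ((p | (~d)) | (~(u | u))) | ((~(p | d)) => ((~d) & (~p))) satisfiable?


Search for a satisfying assignment over {d, p, u}.
Try d=False, p=False, u=False: the formula evaluates to True.
A satisfying assignment exists.

Satisfiable.


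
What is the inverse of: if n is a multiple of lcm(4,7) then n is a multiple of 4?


The inverse of (P → Q) is (¬P → ¬Q). It is equivalent to the converse, not to the original.
Here P = 'n is a multiple of lcm(4,7)' and Q = 'n is a multiple of 4'.

If not (n is a multiple of lcm(4,7)), then not (n is a multiple of 4).


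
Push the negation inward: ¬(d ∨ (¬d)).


De Morgan: the negation of a disjunction is the conjunction of the negations.
Distribute ¬ across ∨, flipping it to ∧, and negate each literal.

(¬d) ∧ d


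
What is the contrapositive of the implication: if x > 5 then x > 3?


The contrapositive of (P → Q) is (¬Q → ¬P); it is logically equivalent to the original.
Here P = 'x > 5' and Q = 'x > 3'.

If not (x > 3), then not (x > 5).


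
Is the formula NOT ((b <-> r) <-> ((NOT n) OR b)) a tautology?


Build the truth table over {b, n, r}:
b | n | r | φ
-------------
F | F | F | F
T | F | F | T
F | T | F | T
T | T | F | T
F | F | T | T
T | F | T | F
F | T | T | F
T | T | T | F
Counterexample at row 1: with b=F, n=F, r=F, the formula is F.

No, it is not a tautology.


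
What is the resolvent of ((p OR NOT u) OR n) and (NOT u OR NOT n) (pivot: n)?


The clauses contain complementary literals n and NOTn.
Resolution eliminates this pair and disjoins the remaining literals (merging duplicates).

(p OR NOT u)


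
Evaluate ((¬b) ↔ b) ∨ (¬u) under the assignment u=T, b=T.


Substitute u=T, b=T:
¬b = F
(¬b) ↔ b = F ↔ T = F
¬u = F
((¬b) ↔ b) ∨ (¬u) = F ∨ F = F

F


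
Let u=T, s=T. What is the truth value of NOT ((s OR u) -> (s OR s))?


Substitute u=T, s=T:
s OR u = T OR T = T
s OR s = T OR T = T
(s OR u) -> (s OR s) = T -> T = T
NOT ((s OR u) -> (s OR s)) = F

F


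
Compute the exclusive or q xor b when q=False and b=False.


Exclusive or is true when exactly one operand is true.
Substitute: q=False, b=False.
False xor False evaluates to False.

False


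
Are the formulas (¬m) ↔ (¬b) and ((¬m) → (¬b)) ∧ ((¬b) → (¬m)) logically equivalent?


Compare truth tables:
b | m | φ | ψ
-------------
F | F | T | T
T | F | F | F
F | T | F | F
T | T | T | T
The columns φ and ψ agree on every row.

Yes, they are logically equivalent.


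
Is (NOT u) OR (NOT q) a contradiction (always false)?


Truth table over {q, u}:
q | u | φ
---------
F | F | T
T | F | T
F | T | T
T | T | F
Satisfying assignment at row 1: q=F, u=F gives T.

No, it is not a contradiction.


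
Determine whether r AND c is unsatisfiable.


Truth table over {c, r}:
c | r | φ
---------
F | F | F
T | F | F
F | T | F
T | T | T
Satisfying assignment at row 4: c=T, r=T gives T.

No, it is not a contradiction.


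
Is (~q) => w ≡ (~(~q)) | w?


Compare truth tables:
q | w | φ | ψ
-------------
False | False | False | False
True | False | True | True
False | True | True | True
True | True | True | True
The columns φ and ψ agree on every row.

Yes, they are logically equivalent.


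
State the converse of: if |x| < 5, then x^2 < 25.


The converse of (P → Q) is (Q → P). It is not in general equivalent to the original.
Here P = '|x| < 5' and Q = 'x^2 < 25'.

If x^2 < 25, then |x| < 5.


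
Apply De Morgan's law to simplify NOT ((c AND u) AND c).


De Morgan: the negation of a conjunction is the disjunction of the negations.
Distribute NOT across AND, flipping it to OR, and negate each literal.

((NOT c) OR (NOT u)) OR (NOT c)


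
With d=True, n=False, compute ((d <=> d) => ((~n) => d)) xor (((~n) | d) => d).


Substitute d=True, n=False:
d <=> d = True <=> True = True
~n = True
(~n) => d = True => True = True
(d <=> d) => ((~n) => d) = True => True = True
~n = True
(~n) | d = True | True = True
((~n) | d) => d = True => True = True
((d <=> d) => ((~n) => d)) xor (((~n) | d) => d) = True xor True = False

False


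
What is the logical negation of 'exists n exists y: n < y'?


Negation flips each quantifier (∀↔∃) and negates the inner predicate.
¬(exists n exists y: φ) = forall n forall y: ¬φ.

forall n forall y: ~(n < y)


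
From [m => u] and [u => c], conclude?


Hypothetical syllogism: from (P → Q) and (Q → R), infer (P → R).
Chain the two implications through the shared middle term 'u'.

m => c


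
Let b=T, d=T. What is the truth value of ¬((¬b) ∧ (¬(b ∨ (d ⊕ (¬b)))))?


Substitute b=T, d=T:
¬b = F
¬b = F
d ⊕ (¬b) = T ⊕ F = T
b ∨ (d ⊕ (¬b)) = T ∨ T = T
¬(b ∨ (d ⊕ (¬b))) = F
(¬b) ∧ (¬(b ∨ (d ⊕ (¬b)))) = F ∧ F = F
¬((¬b) ∧ (¬(b ∨ (d ⊕ (¬b))))) = T

T


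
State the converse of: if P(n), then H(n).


The converse of (P → Q) is (Q → P). It is not in general equivalent to the original.
Here P = 'P(n)' and Q = 'H(n)'.

If H(n), then P(n).


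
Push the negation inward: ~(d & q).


De Morgan: the negation of a conjunction is the disjunction of the negations.
Distribute ~ across &, flipping it to |, and negate each literal.

(~d) | (~q)


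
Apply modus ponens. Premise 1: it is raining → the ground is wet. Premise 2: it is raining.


Modus ponens: from (P → Q) and P, infer Q.
P = 'it is raining' is asserted, and P → Q holds, so Q follows.

the ground is wet.


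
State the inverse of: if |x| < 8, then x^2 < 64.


The inverse of (P → Q) is (¬P → ¬Q). It is equivalent to the converse, not to the original.
Here P = '|x| < 8' and Q = 'x^2 < 64'.

If not (|x| < 8), then not (x^2 < 64).


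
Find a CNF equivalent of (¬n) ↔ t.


Step 1: Rewrite (¬n) ↔ t as ((¬n) → t) ∧ (t → (¬n)).
Step 2: Rewrite each implication as a disjunction.
Step 3: Eliminate any double negations (¬¬X = X).

(n ∨ t) ∧ ((¬t) ∨ (¬n))


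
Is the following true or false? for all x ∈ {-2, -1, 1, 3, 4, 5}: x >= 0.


Evaluate the predicate on each element: -2:F, -1:F, 1:T, 3:T, 4:T, 5:T.
Counterexample x = -2 fails the predicate.

F


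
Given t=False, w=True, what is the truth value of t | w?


Disjunction is false only when both operands are false.
Substitute: t=False, w=True.
False | True evaluates to True.

True


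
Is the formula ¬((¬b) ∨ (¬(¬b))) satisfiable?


Check all 2 assignments over {b}:
b | φ
-----
F | F
T | F
No assignment makes the formula true.

Unsatisfiable.


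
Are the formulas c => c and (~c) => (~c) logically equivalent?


Compare truth tables:
c | φ | ψ
---------
False | True | True
True | True | True
The columns φ and ψ agree on every row.

Yes, they are logically equivalent.


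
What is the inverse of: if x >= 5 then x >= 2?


The inverse of (P → Q) is (¬P → ¬Q). It is equivalent to the converse, not to the original.
Here P = 'x >= 5' and Q = 'x >= 2'.

If not (x >= 5), then not (x >= 2).


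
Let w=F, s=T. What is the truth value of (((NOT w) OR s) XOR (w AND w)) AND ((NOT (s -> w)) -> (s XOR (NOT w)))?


Substitute w=F, s=T:
NOT w = T
(NOT w) OR s = T OR T = T
w AND w = F AND F = F
((NOT w) OR s) XOR (w AND w) = T XOR F = T
s -> w = T -> F = F
NOT (s -> w) = T
NOT w = T
s XOR (NOT w) = T XOR T = F
(NOT (s -> w)) -> (s XOR (NOT w)) = T -> F = F
(((NOT w) OR s) XOR (w AND w)) AND ((NOT (s -> w)) -> (s XOR (NOT w))) = T AND F = F

F


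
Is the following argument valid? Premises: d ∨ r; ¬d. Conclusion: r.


This matches the form of disjunctive syllogism: the conclusion follows in every model of the premises.

Valid.


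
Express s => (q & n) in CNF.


Step 1: Rewrite s → (q ∧ n) as ¬s ∨ (q ∧ n).
Step 2: Distribute ∨ over ∧.

((~s) | q) & ((~s) | n)


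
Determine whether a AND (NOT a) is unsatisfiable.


Truth table over {a}:
a | φ
-----
F | F
T | F
Every row is false.

Yes, it is a contradiction.


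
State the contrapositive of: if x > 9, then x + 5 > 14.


The contrapositive of (P → Q) is (¬Q → ¬P); it is logically equivalent to the original.
Here P = 'x > 9' and Q = 'x + 5 > 14'.

If not (x + 5 > 14), then not (x > 9).


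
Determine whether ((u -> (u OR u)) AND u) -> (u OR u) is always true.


Build the truth table over {u}:
u | φ
-----
F | T
T | T
Every row evaluates to true.

Yes, it is a tautology.


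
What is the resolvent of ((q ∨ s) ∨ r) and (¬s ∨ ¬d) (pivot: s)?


The clauses contain complementary literals s and ¬s.
Resolution eliminates this pair and disjoins the remaining literals (merging duplicates).

((r ∨ q) ∨ ¬d)


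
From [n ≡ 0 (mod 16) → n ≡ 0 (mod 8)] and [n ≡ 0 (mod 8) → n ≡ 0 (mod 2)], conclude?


Hypothetical syllogism: from (P → Q) and (Q → R), infer (P → R).
Chain the two implications through the shared middle term 'n ≡ 0 (mod 8)'.

n ≡ 0 (mod 16) → n ≡ 0 (mod 2)


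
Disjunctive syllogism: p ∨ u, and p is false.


Disjunctive syllogism: from (P ∨ Q) and ¬P, infer Q.
One disjunct, 'p', is ruled out; the other must hold.

u


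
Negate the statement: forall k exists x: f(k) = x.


Negation flips each quantifier (∀↔∃) and negates the inner predicate.
¬(forall k exists x: φ) = exists k forall x: ¬φ.

exists k forall x: ~(f(k) = x)


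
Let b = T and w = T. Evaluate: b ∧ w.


Conjunction is true only when both operands are true.
Substitute: b=T, w=T.
T ∧ T evaluates to T.

T


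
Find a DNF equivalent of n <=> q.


Step 1: n ↔ q is true exactly when both agree: (n ∧ q) ∨ (¬n ∧ ¬q).

(n & q) | ((~n) & (~q))


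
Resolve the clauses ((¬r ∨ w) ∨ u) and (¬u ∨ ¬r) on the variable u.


The clauses contain complementary literals u and ¬u.
Resolution eliminates this pair and disjoins the remaining literals (merging duplicates).

(w ∨ ¬r)


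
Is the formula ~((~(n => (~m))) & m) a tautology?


Build the truth table over {m, n}:
m | n | φ
---------
False | False | True
True | False | True
False | True | True
True | True | False
Counterexample at row 4: with m=True, n=True, the formula is False.

No, it is not a tautology.


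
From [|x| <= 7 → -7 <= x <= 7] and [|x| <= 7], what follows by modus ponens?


Modus ponens: from (P → Q) and P, infer Q.
P = '|x| <= 7' is asserted, and P → Q holds, so Q follows.

-7 <= x <= 7.


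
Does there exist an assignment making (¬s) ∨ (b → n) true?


Search for a satisfying assignment over {b, n, s}.
Try b=F, n=F, s=F: the formula evaluates to T.
A satisfying assignment exists.

Satisfiable.


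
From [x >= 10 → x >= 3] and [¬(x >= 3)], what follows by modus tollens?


Modus tollens: from (P → Q) and ¬Q, infer ¬P.
Q = 'x >= 3' is denied; since P → Q, P must also fail.

Not (x >= 10).


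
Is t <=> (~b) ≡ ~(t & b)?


Compare truth tables:
b | t | φ | ψ
-------------
False | False | False | True
True | False | True | True
False | True | True | True
True | True | False | False
They differ at row 1 (b=False, t=False): φ=False but ψ=True.

No, they are not logically equivalent.


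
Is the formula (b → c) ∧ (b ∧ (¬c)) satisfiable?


Check all 4 assignments over {b, c}:
b | c | φ
---------
F | F | F
T | F | F
F | T | F
T | T | F
No assignment makes the formula true.

Unsatisfiable.


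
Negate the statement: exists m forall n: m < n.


Negation flips each quantifier (∀↔∃) and negates the inner predicate.
¬(exists m forall n: φ) = forall m exists n: ¬φ.

forall m exists n: ~(m < n)


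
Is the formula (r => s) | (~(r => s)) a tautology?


Build the truth table over {r, s}:
r | s | φ
---------
False | False | True
True | False | True
False | True | True
True | True | True
Every row evaluates to true.

Yes, it is a tautology.


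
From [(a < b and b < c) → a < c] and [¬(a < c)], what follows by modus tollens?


Modus tollens: from (P → Q) and ¬Q, infer ¬P.
Q = 'a < c' is denied; since P → Q, P must also fail.

Not ((a < b and b < c)).


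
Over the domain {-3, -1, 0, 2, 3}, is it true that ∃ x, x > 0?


Evaluate the predicate on each element: -3:F, -1:F, 0:F, 2:T, 3:T.
Witness x = 2 satisfies the predicate.

T


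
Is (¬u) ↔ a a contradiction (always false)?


Truth table over {a, u}:
a | u | φ
---------
F | F | F
T | F | T
F | T | T
T | T | F
Satisfying assignment at row 2: a=T, u=F gives T.

No, it is not a contradiction.


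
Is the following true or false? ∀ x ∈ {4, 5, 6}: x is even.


Evaluate the predicate on each element: 4:T, 5:F, 6:T.
Counterexample x = 5 fails the predicate.

F


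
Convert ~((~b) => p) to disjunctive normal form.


Step 1: Rewrite implication then negate: ¬(¬(¬b) ∨ p) = (¬b) ∧ ¬p.

(~b) & (~p)


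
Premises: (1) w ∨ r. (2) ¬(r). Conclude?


Disjunctive syllogism: from (P ∨ Q) and ¬P, infer Q.
One disjunct, 'r', is ruled out; the other must hold.

w


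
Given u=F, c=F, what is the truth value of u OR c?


Disjunction is false only when both operands are false.
Substitute: u=F, c=F.
F OR F evaluates to F.

F


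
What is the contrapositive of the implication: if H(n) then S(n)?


The contrapositive of (P → Q) is (¬Q → ¬P); it is logically equivalent to the original.
Here P = 'H(n)' and Q = 'S(n)'.

If not (S(n)), then not (H(n)).


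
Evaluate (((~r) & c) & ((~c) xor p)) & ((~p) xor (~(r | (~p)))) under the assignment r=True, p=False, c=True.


Substitute r=True, p=False, c=True:
… (earlier sub-steps elided)
(~r) & c = False & True = False
~c = False
(~c) xor p = False xor False = False
((~r) & c) & ((~c) xor p) = False & False = False
~p = True
~p = True
r | (~p) = True | True = True
~(r | (~p)) = False
(~p) xor (~(r | (~p))) = True xor False = True
(((~r) & c) & ((~c) xor p)) & ((~p) xor (~(r | (~p)))) = False & True = False

False


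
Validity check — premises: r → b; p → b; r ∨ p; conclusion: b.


This matches the form of proof by cases: the conclusion follows in every model of the premises.

Valid.


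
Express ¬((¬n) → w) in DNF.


Step 1: Rewrite implication then negate: ¬(¬(¬n) ∨ w) = (¬n) ∧ ¬w.

(¬n) ∧ (¬w)


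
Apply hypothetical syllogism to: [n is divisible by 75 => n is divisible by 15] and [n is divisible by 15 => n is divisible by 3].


Hypothetical syllogism: from (P → Q) and (Q → R), infer (P → R).
Chain the two implications through the shared middle term 'n is divisible by 15'.

n is divisible by 75 => n is divisible by 3


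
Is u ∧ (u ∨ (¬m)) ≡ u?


Compare truth tables:
m | u | φ | ψ
-------------
F | F | F | F
T | F | F | F
F | T | T | T
T | T | T | T
The columns φ and ψ agree on every row.

Yes, they are logically equivalent.


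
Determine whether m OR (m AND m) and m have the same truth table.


Compare truth tables:
m | φ | ψ
---------
F | F | F
T | T | T
The columns φ and ψ agree on every row.

Yes, they are logically equivalent.


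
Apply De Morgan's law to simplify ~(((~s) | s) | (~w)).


De Morgan: the negation of a disjunction is the conjunction of the negations.
Distribute ~ across |, flipping it to &, and negate each literal.

(s & (~s)) & w


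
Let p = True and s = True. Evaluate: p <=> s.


Biconditional is true when both operands have the same truth value.
Substitute: p=True, s=True.
True <=> True evaluates to True.

True


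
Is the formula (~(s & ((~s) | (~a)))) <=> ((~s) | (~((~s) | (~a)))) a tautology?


Build the truth table over {a, s}:
a | s | φ
---------
False | False | True
True | False | True
False | True | True
True | True | True
Every row evaluates to true.

Yes, it is a tautology.


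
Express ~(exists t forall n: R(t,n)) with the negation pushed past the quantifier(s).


Negation flips each quantifier (∀↔∃) and negates the inner predicate.
¬(exists t forall n: φ) = forall t exists n: ¬φ.

forall t exists n: ~(R(t,n))


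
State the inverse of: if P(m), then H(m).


The inverse of (P → Q) is (¬P → ¬Q). It is equivalent to the converse, not to the original.
Here P = 'P(m)' and Q = 'H(m)'.

If not (P(m)), then not (H(m)).


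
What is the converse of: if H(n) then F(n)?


The converse of (P → Q) is (Q → P). It is not in general equivalent to the original.
Here P = 'H(n)' and Q = 'F(n)'.

If F(n), then H(n).


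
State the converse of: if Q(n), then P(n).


The converse of (P → Q) is (Q → P). It is not in general equivalent to the original.
Here P = 'Q(n)' and Q = 'P(n)'.

If P(n), then Q(n).


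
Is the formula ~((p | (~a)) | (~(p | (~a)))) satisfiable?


Check all 4 assignments over {a, p}:
a | p | φ
---------
False | False | False
True | False | False
False | True | False
True | True | False
No assignment makes the formula true.

Unsatisfiable.


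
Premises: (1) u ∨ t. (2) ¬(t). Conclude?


Disjunctive syllogism: from (P ∨ Q) and ¬P, infer Q.
One disjunct, 't', is ruled out; the other must hold.

u


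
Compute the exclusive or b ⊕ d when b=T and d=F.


Exclusive or is true when exactly one operand is true.
Substitute: b=T, d=F.
T ⊕ F evaluates to T.

T


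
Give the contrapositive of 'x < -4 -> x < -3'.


The contrapositive of (P → Q) is (¬Q → ¬P); it is logically equivalent to the original.
Here P = 'x < -4' and Q = 'x < -3'.

If not (x < -3), then not (x < -4).


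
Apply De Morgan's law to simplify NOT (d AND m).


De Morgan: the negation of a conjunction is the disjunction of the negations.
Distribute NOT across AND, flipping it to OR, and negate each literal.

(NOT d) OR (NOT m)


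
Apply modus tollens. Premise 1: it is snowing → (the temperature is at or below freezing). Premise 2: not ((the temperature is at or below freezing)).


Modus tollens: from (P → Q) and ¬Q, infer ¬P.
Q = '(the temperature is at or below freezing)' is denied; since P → Q, P must also fail.

Not (it is snowing).


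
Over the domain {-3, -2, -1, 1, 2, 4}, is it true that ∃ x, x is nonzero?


Evaluate the predicate on each element: -3:T, -2:T, -1:T, 1:T, 2:T, 4:T.
Witness x = -3 satisfies the predicate.

T


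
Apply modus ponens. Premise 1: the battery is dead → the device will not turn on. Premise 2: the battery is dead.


Modus ponens: from (P → Q) and P, infer Q.
P = 'the battery is dead' is asserted, and P → Q holds, so Q follows.

the device will not turn on.


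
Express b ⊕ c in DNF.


Step 1: b ⊕ c is true exactly when they disagree: (b ∧ ¬c) ∨ (¬b ∧ c).

(b ∧ (¬c)) ∨ ((¬b) ∧ c)


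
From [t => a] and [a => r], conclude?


Hypothetical syllogism: from (P → Q) and (Q → R), infer (P → R).
Chain the two implications through the shared middle term 'a'.

t => r


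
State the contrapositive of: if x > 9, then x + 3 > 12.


The contrapositive of (P → Q) is (¬Q → ¬P); it is logically equivalent to the original.
Here P = 'x > 9' and Q = 'x + 3 > 12'.

If not (x + 3 > 12), then not (x > 9).


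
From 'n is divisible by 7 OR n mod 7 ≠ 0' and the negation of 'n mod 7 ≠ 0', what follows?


Disjunctive syllogism: from (P ∨ Q) and ¬P, infer Q.
One disjunct, 'n mod 7 ≠ 0', is ruled out; the other must hold.

n is divisible by 7


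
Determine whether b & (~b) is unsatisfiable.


Truth table over {b}:
b | φ
-----
False | False
True | False
Every row is false.

Yes, it is a contradiction.


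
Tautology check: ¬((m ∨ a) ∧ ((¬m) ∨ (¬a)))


Build the truth table over {a, m}:
a | m | φ
---------
F | F | T
T | F | F
F | T | F
T | T | T
Counterexample at row 2: with a=T, m=F, the formula is F.

No, it is not a tautology.


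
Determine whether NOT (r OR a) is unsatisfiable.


Truth table over {a, r}:
a | r | φ
---------
F | F | T
T | F | F
F | T | F
T | T | F
Satisfying assignment at row 1: a=F, r=F gives T.

No, it is not a contradiction.


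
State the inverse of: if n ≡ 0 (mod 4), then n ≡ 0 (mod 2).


The inverse of (P → Q) is (¬P → ¬Q). It is equivalent to the converse, not to the original.
Here P = 'n ≡ 0 (mod 4)' and Q = 'n ≡ 0 (mod 2)'.

If not (n ≡ 0 (mod 4)), then not (n ≡ 0 (mod 2)).
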